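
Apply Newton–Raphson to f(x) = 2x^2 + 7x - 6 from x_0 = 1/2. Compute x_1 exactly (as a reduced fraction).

13/18

f'(x) = 4x + 7.
f(1/2) = -2, f'(1/2) = 9, so x_1 = (1/2) - (-2)/9 = 13/18.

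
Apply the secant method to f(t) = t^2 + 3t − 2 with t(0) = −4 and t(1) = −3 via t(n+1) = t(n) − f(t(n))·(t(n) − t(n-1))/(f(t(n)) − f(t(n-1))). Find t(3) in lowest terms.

−25/7

f(−4) = 2, f(−3) = −2. t(2) = (−3) − (−2)·((−3) − (−4))/((−2) − 2) = −7/2.
f(−3) = −2, f(−7/2) = −1/4. t(3) = (−7/2) − (−1/4)·((−7/2) − (−3))/((−1/4) − (−2)) = −25/7.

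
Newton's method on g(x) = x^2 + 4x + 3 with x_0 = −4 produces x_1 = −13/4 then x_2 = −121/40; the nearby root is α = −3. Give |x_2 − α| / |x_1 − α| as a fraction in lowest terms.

1/10

x_1 − α = −13/4 − (−3) = −13/4 + 3 = −1/4, so |x_1 − α| = 1/4.
x_2 − α = −121/40 − (−3) = −121/40 + 3 = −1/40, so |x_2 − α| = 1/40.
Ratio = (1/40) / (1/4) = 1/10.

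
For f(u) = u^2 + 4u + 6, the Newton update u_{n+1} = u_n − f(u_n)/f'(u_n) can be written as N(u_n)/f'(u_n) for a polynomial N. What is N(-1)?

−5

f'(u) = 2u + 4.
N(u) = u·f'(u) − f(u) = u·(2u + 4) − (u^2 + 4u + 6) = u^2 − 6.
N(-1) = −5.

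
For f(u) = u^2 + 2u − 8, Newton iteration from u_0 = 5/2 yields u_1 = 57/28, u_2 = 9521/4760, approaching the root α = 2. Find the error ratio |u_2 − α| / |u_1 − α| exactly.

u_1 − α = 57/28 − 2 = 1/28, so |u_1 − α| = 1/28.
u_2 − α = 9521/4760 − 2 = 1/4760, so |u_2 − α| = 1/4760.
Ratio = (1/4760) / (1/28) = 1/170.

1/170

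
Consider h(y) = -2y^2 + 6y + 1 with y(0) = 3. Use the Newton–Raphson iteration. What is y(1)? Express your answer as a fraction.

h'(y) = -4y + 6.
h(3) = 1, h'(3) = -6, so y(1) = 3 - 1/(-6) = 19/6.

19/6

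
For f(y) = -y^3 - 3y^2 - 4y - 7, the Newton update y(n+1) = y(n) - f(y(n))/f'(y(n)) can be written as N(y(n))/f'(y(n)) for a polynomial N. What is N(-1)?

f'(y) = -3y^2 - 6y - 4.
N(y) = y·f'(y) - f(y) = y·(-3y^2 - 6y - 4) - (-y^3 - 3y^2 - 4y - 7) = -2y^3 - 3y^2 + 7.
N(-1) = 6.

6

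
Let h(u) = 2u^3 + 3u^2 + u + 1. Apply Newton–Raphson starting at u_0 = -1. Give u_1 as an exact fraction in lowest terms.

h'(u) = 6u^2 + 6u + 1.
h(-1) = 1, h'(-1) = 1, so u_1 = (-1) - 1/1 = -2.

-2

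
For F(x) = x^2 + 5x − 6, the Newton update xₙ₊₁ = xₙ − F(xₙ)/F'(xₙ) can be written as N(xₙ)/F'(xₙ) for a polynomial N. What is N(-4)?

22

F'(x) = 2x + 5.
N(x) = x·F'(x) − F(x) = x·(2x + 5) − (x^2 + 5x − 6) = x^2 + 6.
N(-4) = 22.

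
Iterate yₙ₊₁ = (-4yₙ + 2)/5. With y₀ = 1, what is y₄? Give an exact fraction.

338/625

y₁ = (-4·1 + 2)/5 = -2/5.
y₂ = (-4·(-2/5) + 2)/5 = 18/25.
y₃ = (-4·(18/25) + 2)/5 = -22/125.
y₄ = (-4·(-22/125) + 2)/5 = 338/625.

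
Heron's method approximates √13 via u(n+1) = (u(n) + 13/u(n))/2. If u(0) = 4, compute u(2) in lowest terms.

1673/464

u(1) = (4 + 13/4)/2 = 29/8.
u(2) = (29/8 + 13/(29/8))/2 = 1673/464.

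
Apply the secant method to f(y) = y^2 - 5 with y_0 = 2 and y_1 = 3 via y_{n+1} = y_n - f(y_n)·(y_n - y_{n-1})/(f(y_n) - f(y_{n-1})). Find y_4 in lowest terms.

161/72

f(2) = -1, f(3) = 4. y_2 = 3 - 4·(3 - 2)/(4 - (-1)) = 11/5.
f(3) = 4, f(11/5) = -4/25. y_3 = (11/5) - (-4/25)·((11/5) - 3)/((-4/25) - 4) = 29/13.
f(11/5) = -4/25, f(29/13) = -4/169. y_4 = (29/13) - (-4/169)·((29/13) - (11/5))/((-4/169) - (-4/25)) = 161/72.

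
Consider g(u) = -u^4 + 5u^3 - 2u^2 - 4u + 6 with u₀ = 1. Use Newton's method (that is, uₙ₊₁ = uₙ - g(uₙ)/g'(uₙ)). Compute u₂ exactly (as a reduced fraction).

179/23

g'(u) = -4u^3 + 15u^2 - 4u - 4.
g(1) = 4, g'(1) = 3, so u₁ = 1 - 4/3 = -1/3.
g(-1/3) = 560/81, g'(-1/3) = -23/27, so u₂ = (-1/3) - (560/81)/(-23/27) = 179/23.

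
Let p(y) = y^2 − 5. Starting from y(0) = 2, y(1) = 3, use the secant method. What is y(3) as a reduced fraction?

29/13

p(2) = −1, p(3) = 4. y(2) = 3 − 4·(3 − 2)/(4 − (−1)) = 11/5.
p(3) = 4, p(11/5) = −4/25. y(3) = (11/5) − (−4/25)·((11/5) − 3)/((−4/25) − 4) = 29/13.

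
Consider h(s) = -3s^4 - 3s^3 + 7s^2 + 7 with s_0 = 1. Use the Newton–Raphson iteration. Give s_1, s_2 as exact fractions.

h'(s) = -12s^3 - 9s^2 + 14s.
h(1) = 8, h'(1) = -7, so s_1 = 1 - 8/(-7) = 15/7.
h(15/7) = -128768/2401, h'(15/7) = -44385/343, so s_2 = (15/7) - (-128768/2401)/(-44385/343) = 537007/310695.

s_1 = 15/7, s_2 = 537007/310695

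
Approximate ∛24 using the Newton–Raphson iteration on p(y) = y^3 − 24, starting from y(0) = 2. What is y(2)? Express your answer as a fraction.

662/225

p'(y) = 3y^2.
p(2) = −16, p'(2) = 12, so y(1) = 2 − (−16)/12 = 10/3.
p(10/3) = 352/27, p'(10/3) = 100/3, so y(2) = (10/3) − (352/27)/(100/3) = 662/225.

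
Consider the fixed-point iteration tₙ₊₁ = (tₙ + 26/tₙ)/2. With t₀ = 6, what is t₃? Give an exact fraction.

t₁ = (6 + 26/6)/2 = 31/6.
t₂ = (31/6 + 26/(31/6))/2 = 1897/372.
t₃ = (1897/372 + 26/(1897/372))/2 = 7196593/1411368.

7196593/1411368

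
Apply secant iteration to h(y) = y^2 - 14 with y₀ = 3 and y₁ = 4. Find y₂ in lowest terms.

26/7

h(3) = -5, h(4) = 2. y₂ = 4 - 2·(4 - 3)/(2 - (-5)) = 26/7.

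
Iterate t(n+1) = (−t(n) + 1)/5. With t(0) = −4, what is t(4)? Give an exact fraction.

4/25

t(1) = (−(−4) + 1)/5 = 1.
t(2) = (−1 + 1)/5 = 0.
t(3) = (−0 + 1)/5 = 1/5.
t(4) = (−(1/5) + 1)/5 = 4/25.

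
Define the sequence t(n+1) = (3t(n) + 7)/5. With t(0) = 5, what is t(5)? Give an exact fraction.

11302/3125

t(1) = (3·5 + 7)/5 = 22/5.
t(2) = (3·(22/5) + 7)/5 = 101/25.
t(3) = (3·(101/25) + 7)/5 = 478/125.
t(4) = (3·(478/125) + 7)/5 = 2309/625.
t(5) = (3·(2309/625) + 7)/5 = 11302/3125.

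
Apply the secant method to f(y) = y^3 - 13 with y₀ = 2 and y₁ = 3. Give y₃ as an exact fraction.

f(2) = -5, f(3) = 14. y₂ = 3 - 14·(3 - 2)/(14 - (-5)) = 43/19.
f(3) = 14, f(43/19) = -9660/6859. y₃ = (43/19) - (-9660/6859)·((43/19) - 3)/((-9660/6859) - 14) = 17593/7549.

17593/7549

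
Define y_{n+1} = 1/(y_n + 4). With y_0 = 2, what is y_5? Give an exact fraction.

y_1 = 1/(2 + 4) = 1/6.
y_2 = 1/(1/6 + 4) = 6/25.
y_3 = 1/(6/25 + 4) = 25/106.
y_4 = 1/(25/106 + 4) = 106/449.
y_5 = 1/(106/449 + 4) = 449/1902.

449/1902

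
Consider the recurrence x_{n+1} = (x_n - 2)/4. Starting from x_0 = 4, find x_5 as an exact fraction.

x_1 = (4 - 2)/4 = 1/2.
x_2 = ((1/2) - 2)/4 = -3/8.
x_3 = ((-3/8) - 2)/4 = -19/32.
x_4 = ((-19/32) - 2)/4 = -83/128.
x_5 = ((-83/128) - 2)/4 = -339/512.

-339/512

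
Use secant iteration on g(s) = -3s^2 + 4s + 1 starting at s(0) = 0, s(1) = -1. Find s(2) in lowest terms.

-1/7

g(0) = 1, g(-1) = -6. s(2) = (-1) - (-6)·((-1) - 0)/((-6) - 1) = -1/7.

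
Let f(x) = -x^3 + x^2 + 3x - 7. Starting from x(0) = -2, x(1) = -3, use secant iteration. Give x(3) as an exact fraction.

-1947/943

f(-2) = -1, f(-3) = 20. x(2) = (-3) - 20·((-3) - (-2))/(20 - (-1)) = -43/21.
f(-3) = 20, f(-43/21) = -3380/9261. x(3) = (-43/21) - (-3380/9261)·((-43/21) - (-3))/((-3380/9261) - 20) = -1947/943.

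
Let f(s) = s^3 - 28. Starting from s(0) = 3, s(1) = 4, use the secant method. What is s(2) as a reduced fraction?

112/37

f(3) = -1, f(4) = 36. s(2) = 4 - 36·(4 - 3)/(36 - (-1)) = 112/37.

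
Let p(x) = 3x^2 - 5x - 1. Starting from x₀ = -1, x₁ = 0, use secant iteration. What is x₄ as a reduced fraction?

p(-1) = 7, p(0) = -1. x₂ = 0 - (-1)·(0 - (-1))/((-1) - 7) = -1/8.
p(0) = -1, p(-1/8) = -21/64. x₃ = (-1/8) - (-21/64)·((-1/8) - 0)/((-21/64) - (-1)) = -8/43.
p(-1/8) = -21/64, p(-8/43) = 63/1849. x₄ = (-8/43) - (63/1849)·((-8/43) - (-1/8))/((63/1849) - (-21/64)) = -368/2041.

-368/2041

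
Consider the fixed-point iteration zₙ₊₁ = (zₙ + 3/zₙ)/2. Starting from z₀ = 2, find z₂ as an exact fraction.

97/56

z₁ = (2 + 3/2)/2 = 7/4.
z₂ = (7/4 + 3/(7/4))/2 = 97/56.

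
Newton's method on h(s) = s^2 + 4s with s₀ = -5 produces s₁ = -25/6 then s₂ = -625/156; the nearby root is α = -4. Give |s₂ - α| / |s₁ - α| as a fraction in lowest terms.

s₁ - α = -25/6 - (-4) = -25/6 + 4 = -1/6, so |s₁ - α| = 1/6.
s₂ - α = -625/156 - (-4) = -625/156 + 4 = -1/156, so |s₂ - α| = 1/156.
Ratio = (1/156) / (1/6) = 1/26.

1/26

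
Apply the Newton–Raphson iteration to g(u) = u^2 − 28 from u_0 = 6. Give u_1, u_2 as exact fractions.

g'(u) = 2u.
g(6) = 8, g'(6) = 12, so u_1 = 6 − 8/12 = 16/3.
g(16/3) = 4/9, g'(16/3) = 32/3, so u_2 = (16/3) − (4/9)/(32/3) = 127/24.

u_1 = 16/3, u_2 = 127/24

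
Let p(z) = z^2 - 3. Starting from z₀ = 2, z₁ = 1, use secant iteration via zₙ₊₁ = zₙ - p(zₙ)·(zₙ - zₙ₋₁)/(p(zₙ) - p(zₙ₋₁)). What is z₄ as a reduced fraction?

p(2) = 1, p(1) = -2. z₂ = 1 - (-2)·(1 - 2)/((-2) - 1) = 5/3.
p(1) = -2, p(5/3) = -2/9. z₃ = (5/3) - (-2/9)·((5/3) - 1)/((-2/9) - (-2)) = 7/4.
p(5/3) = -2/9, p(7/4) = 1/16. z₄ = (7/4) - (1/16)·((7/4) - (5/3))/((1/16) - (-2/9)) = 71/41.

71/41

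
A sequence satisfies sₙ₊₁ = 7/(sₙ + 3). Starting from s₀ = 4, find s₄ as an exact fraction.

s₁ = 7/(4 + 3) = 1.
s₂ = 7/(1 + 3) = 7/4.
s₃ = 7/(7/4 + 3) = 28/19.
s₄ = 7/(28/19 + 3) = 133/85.

133/85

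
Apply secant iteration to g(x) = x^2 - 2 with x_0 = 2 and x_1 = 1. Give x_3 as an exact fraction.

g(2) = 2, g(1) = -1. x_2 = 1 - (-1)·(1 - 2)/((-1) - 2) = 4/3.
g(1) = -1, g(4/3) = -2/9. x_3 = (4/3) - (-2/9)·((4/3) - 1)/((-2/9) - (-1)) = 10/7.

10/7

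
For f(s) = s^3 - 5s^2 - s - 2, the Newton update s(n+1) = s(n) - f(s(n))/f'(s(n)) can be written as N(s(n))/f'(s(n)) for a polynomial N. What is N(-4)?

f'(s) = 3s^2 - 10s - 1.
N(s) = s·f'(s) - f(s) = s·(3s^2 - 10s - 1) - (s^3 - 5s^2 - s - 2) = 2s^3 - 5s^2 + 2.
N(-4) = -206.

-206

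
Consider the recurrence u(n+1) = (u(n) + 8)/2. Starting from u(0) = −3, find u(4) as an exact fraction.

u(1) = ((−3) + 8)/2 = 5/2.
u(2) = ((5/2) + 8)/2 = 21/4.
u(3) = ((21/4) + 8)/2 = 53/8.
u(4) = ((53/8) + 8)/2 = 117/16.

117/16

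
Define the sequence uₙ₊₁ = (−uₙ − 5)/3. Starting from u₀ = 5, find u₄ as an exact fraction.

u₁ = (−5 − 5)/3 = −10/3.
u₂ = (−(−10/3) − 5)/3 = −5/9.
u₃ = (−(−5/9) − 5)/3 = −40/27.
u₄ = (−(−40/27) − 5)/3 = −95/81.

−95/81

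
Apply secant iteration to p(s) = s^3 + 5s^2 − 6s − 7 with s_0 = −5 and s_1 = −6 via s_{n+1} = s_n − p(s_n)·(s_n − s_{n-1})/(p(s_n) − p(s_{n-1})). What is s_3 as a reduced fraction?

p(−5) = 23, p(−6) = −7. s_2 = (−6) − (−7)·((−6) − (−5))/((−7) − 23) = −173/30.
p(−6) = −7, p(−173/30) = 56833/27000. s_3 = (−173/30) − (56833/27000)·((−173/30) − (−6))/((56833/27000) − (−7)) = −29202/5017.

−29202/5017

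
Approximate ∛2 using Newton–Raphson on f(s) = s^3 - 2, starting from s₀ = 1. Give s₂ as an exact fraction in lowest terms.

f'(s) = 3s^2.
f(1) = -1, f'(1) = 3, so s₁ = 1 - (-1)/3 = 4/3.
f(4/3) = 10/27, f'(4/3) = 16/3, so s₂ = (4/3) - (10/27)/(16/3) = 91/72.

91/72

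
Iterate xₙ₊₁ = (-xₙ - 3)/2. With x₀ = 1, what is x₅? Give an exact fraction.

-17/16

x₁ = (-1 - 3)/2 = -2.
x₂ = (-(-2) - 3)/2 = -1/2.
x₃ = (-(-1/2) - 3)/2 = -5/4.
x₄ = (-(-5/4) - 3)/2 = -7/8.
x₅ = (-(-7/8) - 3)/2 = -17/16.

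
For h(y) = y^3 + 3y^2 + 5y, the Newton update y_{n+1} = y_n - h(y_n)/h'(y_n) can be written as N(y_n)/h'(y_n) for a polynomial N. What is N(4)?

h'(y) = 3y^2 + 6y + 5.
N(y) = y·h'(y) - h(y) = y·(3y^2 + 6y + 5) - (y^3 + 3y^2 + 5y) = 2y^3 + 3y^2.
N(4) = 176.

176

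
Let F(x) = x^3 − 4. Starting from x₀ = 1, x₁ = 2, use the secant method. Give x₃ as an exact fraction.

169/109

F(1) = −3, F(2) = 4. x₂ = 2 − 4·(2 − 1)/(4 − (−3)) = 10/7.
F(2) = 4, F(10/7) = −372/343. x₃ = (10/7) − (−372/343)·((10/7) − 2)/((−372/343) − 4) = 169/109.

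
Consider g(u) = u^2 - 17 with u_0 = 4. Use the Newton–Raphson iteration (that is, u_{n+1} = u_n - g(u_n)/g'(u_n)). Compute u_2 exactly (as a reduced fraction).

2177/528

g'(u) = 2u.
g(4) = -1, g'(4) = 8, so u_1 = 4 - (-1)/8 = 33/8.
g(33/8) = 1/64, g'(33/8) = 33/4, so u_2 = (33/8) - (1/64)/(33/4) = 2177/528.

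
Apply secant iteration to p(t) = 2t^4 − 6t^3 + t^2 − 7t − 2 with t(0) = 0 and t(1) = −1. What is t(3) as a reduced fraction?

−119/631

p(0) = −2, p(−1) = 14. t(2) = (−1) − 14·((−1) − 0)/(14 − (−2)) = −1/8.
p(−1) = 14, p(−1/8) = −2247/2048. t(3) = (−1/8) − (−2247/2048)·((−1/8) − (−1))/((−2247/2048) − 14) = −119/631.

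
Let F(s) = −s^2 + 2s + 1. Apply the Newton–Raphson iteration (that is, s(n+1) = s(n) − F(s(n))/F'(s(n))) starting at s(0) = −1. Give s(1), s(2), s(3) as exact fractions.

F'(s) = −2s + 2.
F(−1) = −2, F'(−1) = 4, so s(1) = (−1) − (−2)/4 = −1/2.
F(−1/2) = −1/4, F'(−1/2) = 3, so s(2) = (−1/2) − (−1/4)/3 = −5/12.
F(−5/12) = −1/144, F'(−5/12) = 17/6, so s(3) = (−5/12) − (−1/144)/(17/6) = −169/408.

s(1) = −1/2, s(2) = −5/12, s(3) = −169/408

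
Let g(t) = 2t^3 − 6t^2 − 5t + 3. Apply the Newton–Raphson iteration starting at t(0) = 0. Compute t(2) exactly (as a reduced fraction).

g'(t) = 6t^2 − 12t − 5.
g(0) = 3, g'(0) = −5, so t(1) = 0 − 3/(−5) = 3/5.
g(3/5) = −216/125, g'(3/5) = −251/25, so t(2) = (3/5) − (−216/125)/(−251/25) = 537/1255.

537/1255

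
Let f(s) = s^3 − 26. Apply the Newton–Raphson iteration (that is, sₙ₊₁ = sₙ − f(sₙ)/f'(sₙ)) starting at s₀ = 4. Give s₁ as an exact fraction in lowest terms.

f'(s) = 3s^2.
f(4) = 38, f'(4) = 48, so s₁ = 4 − 38/48 = 77/24.

77/24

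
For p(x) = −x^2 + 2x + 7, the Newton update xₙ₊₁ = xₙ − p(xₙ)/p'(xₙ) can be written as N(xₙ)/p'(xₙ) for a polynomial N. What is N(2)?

p'(x) = −2x + 2.
N(x) = x·p'(x) − p(x) = x·(−2x + 2) − (−x^2 + 2x + 7) = −x^2 − 7.
N(2) = −11.

−11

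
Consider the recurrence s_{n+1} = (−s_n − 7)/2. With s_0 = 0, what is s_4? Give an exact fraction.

s_1 = (−0 − 7)/2 = −7/2.
s_2 = (−(−7/2) − 7)/2 = −7/4.
s_3 = (−(−7/4) − 7)/2 = −21/8.
s_4 = (−(−21/8) − 7)/2 = −35/16.

−35/16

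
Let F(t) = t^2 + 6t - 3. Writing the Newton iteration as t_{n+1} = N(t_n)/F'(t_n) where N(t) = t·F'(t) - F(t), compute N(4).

19

F'(t) = 2t + 6.
N(t) = t·F'(t) - F(t) = t·(2t + 6) - (t^2 + 6t - 3) = t^2 + 3.
N(4) = 19.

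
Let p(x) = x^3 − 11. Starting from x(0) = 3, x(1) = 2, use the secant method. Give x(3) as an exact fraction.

3483/1561

p(3) = 16, p(2) = −3. x(2) = 2 − (−3)·(2 − 3)/((−3) − 16) = 41/19.
p(2) = −3, p(41/19) = −6528/6859. x(3) = (41/19) − (−6528/6859)·((41/19) − 2)/((−6528/6859) − (−3)) = 3483/1561.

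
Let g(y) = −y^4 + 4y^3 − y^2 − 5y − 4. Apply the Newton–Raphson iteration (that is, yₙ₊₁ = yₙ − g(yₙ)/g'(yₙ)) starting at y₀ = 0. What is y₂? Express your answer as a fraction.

−1228/3955

g'(y) = −4y^3 + 12y^2 − 2y − 5.
g(0) = −4, g'(0) = −5, so y₁ = 0 − (−4)/(−5) = −4/5.
g(−4/5) = −1936/625, g'(−4/5) = 791/125, so y₂ = (−4/5) − (−1936/625)/(791/125) = −1228/3955.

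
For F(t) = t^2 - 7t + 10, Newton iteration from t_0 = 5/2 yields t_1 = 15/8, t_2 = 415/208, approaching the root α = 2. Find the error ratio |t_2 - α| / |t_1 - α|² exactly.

4/13

t_1 - α = 15/8 - 2 = -1/8, so |t_1 - α| = 1/8.
t_2 - α = 415/208 - 2 = -1/208, so |t_2 - α| = 1/208.
|t_1 - α|² = 1/64.
Ratio = (1/208) / (1/64) = 4/13.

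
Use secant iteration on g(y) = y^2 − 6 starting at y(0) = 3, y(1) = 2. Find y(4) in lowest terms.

218/89

g(3) = 3, g(2) = −2. y(2) = 2 − (−2)·(2 − 3)/((−2) − 3) = 12/5.
g(2) = −2, g(12/5) = −6/25. y(3) = (12/5) − (−6/25)·((12/5) − 2)/((−6/25) − (−2)) = 27/11.
g(12/5) = −6/25, g(27/11) = 3/121. y(4) = (27/11) − (3/121)·((27/11) − (12/5))/((3/121) − (−6/25)) = 218/89.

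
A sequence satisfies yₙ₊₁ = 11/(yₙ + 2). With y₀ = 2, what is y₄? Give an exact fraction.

902/373

y₁ = 11/(2 + 2) = 11/4.
y₂ = 11/(11/4 + 2) = 44/19.
y₃ = 11/(44/19 + 2) = 209/82.
y₄ = 11/(209/82 + 2) = 902/373.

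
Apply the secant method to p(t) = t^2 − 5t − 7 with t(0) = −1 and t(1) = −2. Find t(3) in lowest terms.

−74/65

p(−1) = −1, p(−2) = 7. t(2) = (−2) − 7·((−2) − (−1))/(7 − (−1)) = −9/8.
p(−2) = 7, p(−9/8) = −7/64. t(3) = (−9/8) − (−7/64)·((−9/8) − (−2))/((−7/64) − 7) = −74/65.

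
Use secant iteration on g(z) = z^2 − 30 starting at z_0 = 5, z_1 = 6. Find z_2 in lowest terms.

60/11

g(5) = −5, g(6) = 6. z_2 = 6 − 6·(6 − 5)/(6 − (−5)) = 60/11.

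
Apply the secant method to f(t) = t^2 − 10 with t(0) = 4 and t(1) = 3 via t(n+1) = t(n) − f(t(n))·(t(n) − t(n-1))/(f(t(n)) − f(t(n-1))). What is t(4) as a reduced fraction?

3001/949

f(4) = 6, f(3) = −1. t(2) = 3 − (−1)·(3 − 4)/((−1) − 6) = 22/7.
f(3) = −1, f(22/7) = −6/49. t(3) = (22/7) − (−6/49)·((22/7) − 3)/((−6/49) − (−1)) = 136/43.
f(22/7) = −6/49, f(136/43) = 6/1849. t(4) = (136/43) − (6/1849)·((136/43) − (22/7))/((6/1849) − (−6/49)) = 3001/949.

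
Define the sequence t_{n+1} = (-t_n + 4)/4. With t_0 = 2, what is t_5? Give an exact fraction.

409/512

t_1 = (-2 + 4)/4 = 1/2.
t_2 = (-(1/2) + 4)/4 = 7/8.
t_3 = (-(7/8) + 4)/4 = 25/32.
t_4 = (-(25/32) + 4)/4 = 103/128.
t_5 = (-(103/128) + 4)/4 = 409/512.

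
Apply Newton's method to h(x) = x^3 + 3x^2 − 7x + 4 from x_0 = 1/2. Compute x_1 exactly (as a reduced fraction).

12/13

h'(x) = 3x^2 + 6x − 7.
h(1/2) = 11/8, h'(1/2) = −13/4, so x_1 = (1/2) − (11/8)/(−13/4) = 12/13.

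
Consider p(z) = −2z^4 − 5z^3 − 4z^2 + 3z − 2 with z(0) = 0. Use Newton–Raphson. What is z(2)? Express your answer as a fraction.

p'(z) = −8z^3 − 15z^2 − 8z + 3.
p(0) = −2, p'(0) = 3, so z(1) = 0 − (−2)/3 = 2/3.
p(2/3) = −296/81, p'(2/3) = −307/27, so z(2) = (2/3) − (−296/81)/(−307/27) = 106/307.

106/307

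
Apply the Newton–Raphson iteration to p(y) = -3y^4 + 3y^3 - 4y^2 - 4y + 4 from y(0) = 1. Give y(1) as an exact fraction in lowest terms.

p'(y) = -12y^3 + 9y^2 - 8y - 4.
p(1) = -4, p'(1) = -15, so y(1) = 1 - (-4)/(-15) = 11/15.

11/15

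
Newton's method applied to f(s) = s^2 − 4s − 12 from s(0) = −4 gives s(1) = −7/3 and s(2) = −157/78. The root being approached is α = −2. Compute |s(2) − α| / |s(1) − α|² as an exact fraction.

s(1) − α = −7/3 − (−2) = −7/3 + 2 = −1/3, so |s(1) − α| = 1/3.
s(2) − α = −157/78 − (−2) = −157/78 + 2 = −1/78, so |s(2) − α| = 1/78.
|s(1) − α|² = 1/9.
Ratio = (1/78) / (1/9) = 3/26.

3/26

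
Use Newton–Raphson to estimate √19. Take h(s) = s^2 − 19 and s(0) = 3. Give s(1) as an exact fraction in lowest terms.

h'(s) = 2s.
h(3) = −10, h'(3) = 6, so s(1) = 3 − (−10)/6 = 14/3.

14/3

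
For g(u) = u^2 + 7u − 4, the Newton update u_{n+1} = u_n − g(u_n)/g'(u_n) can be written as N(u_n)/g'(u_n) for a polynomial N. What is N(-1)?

5

g'(u) = 2u + 7.
N(u) = u·g'(u) − g(u) = u·(2u + 7) − (u^2 + 7u − 4) = u^2 + 4.
N(-1) = 5.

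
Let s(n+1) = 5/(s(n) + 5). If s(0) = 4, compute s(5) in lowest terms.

345/404

s(1) = 5/(4 + 5) = 5/9.
s(2) = 5/(5/9 + 5) = 9/10.
s(3) = 5/(9/10 + 5) = 50/59.
s(4) = 5/(50/59 + 5) = 59/69.
s(5) = 5/(59/69 + 5) = 345/404.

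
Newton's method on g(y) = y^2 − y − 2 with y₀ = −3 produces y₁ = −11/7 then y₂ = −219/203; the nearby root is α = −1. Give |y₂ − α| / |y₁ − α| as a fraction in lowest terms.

4/29

y₁ − α = −11/7 − (−1) = −11/7 + 1 = −4/7, so |y₁ − α| = 4/7.
y₂ − α = −219/203 − (−1) = −219/203 + 1 = −16/203, so |y₂ − α| = 16/203.
Ratio = (16/203) / (4/7) = 4/29.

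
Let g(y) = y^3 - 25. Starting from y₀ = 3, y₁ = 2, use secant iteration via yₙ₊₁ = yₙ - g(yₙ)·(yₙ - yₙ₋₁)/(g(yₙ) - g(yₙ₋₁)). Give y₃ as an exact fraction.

g(3) = 2, g(2) = -17. y₂ = 2 - (-17)·(2 - 3)/((-17) - 2) = 55/19.
g(2) = -17, g(55/19) = -5100/6859. y₃ = (55/19) - (-5100/6859)·((55/19) - 2)/((-5100/6859) - (-17)) = 19255/6559.

19255/6559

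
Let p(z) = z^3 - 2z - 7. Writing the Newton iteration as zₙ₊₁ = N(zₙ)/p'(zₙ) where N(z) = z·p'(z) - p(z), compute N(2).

23

p'(z) = 3z^2 - 2.
N(z) = z·p'(z) - p(z) = z·(3z^2 - 2) - (z^3 - 2z - 7) = 2z^3 + 7.
N(2) = 23.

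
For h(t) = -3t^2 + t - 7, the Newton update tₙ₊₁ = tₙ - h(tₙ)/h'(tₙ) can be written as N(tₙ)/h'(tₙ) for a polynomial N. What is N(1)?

h'(t) = -6t + 1.
N(t) = t·h'(t) - h(t) = t·(-6t + 1) - (-3t^2 + t - 7) = -3t^2 + 7.
N(1) = 4.

4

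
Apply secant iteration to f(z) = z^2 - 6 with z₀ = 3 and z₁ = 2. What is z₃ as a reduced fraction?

27/11

f(3) = 3, f(2) = -2. z₂ = 2 - (-2)·(2 - 3)/((-2) - 3) = 12/5.
f(2) = -2, f(12/5) = -6/25. z₃ = (12/5) - (-6/25)·((12/5) - 2)/((-6/25) - (-2)) = 27/11.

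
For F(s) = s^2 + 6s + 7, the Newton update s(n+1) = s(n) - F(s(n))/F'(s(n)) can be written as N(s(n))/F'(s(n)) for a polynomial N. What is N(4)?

F'(s) = 2s + 6.
N(s) = s·F'(s) - F(s) = s·(2s + 6) - (s^2 + 6s + 7) = s^2 - 7.
N(4) = 9.

9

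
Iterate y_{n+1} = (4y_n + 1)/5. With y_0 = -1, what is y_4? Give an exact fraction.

y_1 = (4·(-1) + 1)/5 = -3/5.
y_2 = (4·(-3/5) + 1)/5 = -7/25.
y_3 = (4·(-7/25) + 1)/5 = -3/125.
y_4 = (4·(-3/125) + 1)/5 = 113/625.

113/625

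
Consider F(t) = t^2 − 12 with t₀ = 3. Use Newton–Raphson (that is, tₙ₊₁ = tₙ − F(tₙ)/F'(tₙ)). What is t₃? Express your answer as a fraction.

18817/5432

F'(t) = 2t.
F(3) = −3, F'(3) = 6, so t₁ = 3 − (−3)/6 = 7/2.
F(7/2) = 1/4, F'(7/2) = 7, so t₂ = (7/2) − (1/4)/7 = 97/28.
F(97/28) = 1/784, F'(97/28) = 97/14, so t₃ = (97/28) − (1/784)/(97/14) = 18817/5432.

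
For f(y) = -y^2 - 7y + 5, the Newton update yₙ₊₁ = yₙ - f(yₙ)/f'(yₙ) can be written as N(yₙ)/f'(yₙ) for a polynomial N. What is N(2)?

f'(y) = -2y - 7.
N(y) = y·f'(y) - f(y) = y·(-2y - 7) - (-y^2 - 7y + 5) = -y^2 - 5.
N(2) = -9.

-9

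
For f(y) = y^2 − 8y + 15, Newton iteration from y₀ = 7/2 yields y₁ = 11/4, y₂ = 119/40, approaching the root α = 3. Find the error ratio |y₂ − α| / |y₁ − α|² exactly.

2/5

y₁ − α = 11/4 − 3 = −1/4, so |y₁ − α| = 1/4.
y₂ − α = 119/40 − 3 = −1/40, so |y₂ − α| = 1/40.
|y₁ − α|² = 1/16.
Ratio = (1/40) / (1/16) = 2/5.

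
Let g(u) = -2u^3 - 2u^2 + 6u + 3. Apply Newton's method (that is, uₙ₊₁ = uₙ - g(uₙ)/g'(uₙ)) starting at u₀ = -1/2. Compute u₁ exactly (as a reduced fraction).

g'(u) = -6u^2 - 4u + 6.
g(-1/2) = -1/4, g'(-1/2) = 13/2, so u₁ = (-1/2) - (-1/4)/(13/2) = -6/13.

-6/13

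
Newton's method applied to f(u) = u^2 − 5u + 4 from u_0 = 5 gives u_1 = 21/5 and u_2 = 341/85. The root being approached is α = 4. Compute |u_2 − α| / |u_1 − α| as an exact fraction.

u_1 − α = 21/5 − 4 = 1/5, so |u_1 − α| = 1/5.
u_2 − α = 341/85 − 4 = 1/85, so |u_2 − α| = 1/85.
Ratio = (1/85) / (1/5) = 1/17.

1/17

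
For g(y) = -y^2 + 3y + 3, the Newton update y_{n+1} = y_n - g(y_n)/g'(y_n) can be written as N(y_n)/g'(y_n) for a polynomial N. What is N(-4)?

-19

g'(y) = -2y + 3.
N(y) = y·g'(y) - g(y) = y·(-2y + 3) - (-y^2 + 3y + 3) = -y^2 - 3.
N(-4) = -19.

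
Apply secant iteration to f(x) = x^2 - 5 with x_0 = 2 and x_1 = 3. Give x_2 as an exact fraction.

11/5

f(2) = -1, f(3) = 4. x_2 = 3 - 4·(3 - 2)/(4 - (-1)) = 11/5.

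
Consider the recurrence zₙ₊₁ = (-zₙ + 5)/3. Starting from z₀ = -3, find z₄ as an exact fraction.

97/81

z₁ = (-(-3) + 5)/3 = 8/3.
z₂ = (-(8/3) + 5)/3 = 7/9.
z₃ = (-(7/9) + 5)/3 = 38/27.
z₄ = (-(38/27) + 5)/3 = 97/81.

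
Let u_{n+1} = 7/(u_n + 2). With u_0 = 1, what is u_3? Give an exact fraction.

u_1 = 7/(1 + 2) = 7/3.
u_2 = 7/(7/3 + 2) = 21/13.
u_3 = 7/(21/13 + 2) = 91/47.

91/47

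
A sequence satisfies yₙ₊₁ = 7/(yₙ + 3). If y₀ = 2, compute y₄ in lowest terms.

y₁ = 7/(2 + 3) = 7/5.
y₂ = 7/(7/5 + 3) = 35/22.
y₃ = 7/(35/22 + 3) = 154/101.
y₄ = 7/(154/101 + 3) = 707/457.

707/457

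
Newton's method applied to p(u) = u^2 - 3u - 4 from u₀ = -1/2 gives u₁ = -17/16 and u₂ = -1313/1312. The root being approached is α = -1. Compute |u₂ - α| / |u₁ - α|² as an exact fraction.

u₁ - α = -17/16 - (-1) = -17/16 + 1 = -1/16, so |u₁ - α| = 1/16.
u₂ - α = -1313/1312 - (-1) = -1313/1312 + 1 = -1/1312, so |u₂ - α| = 1/1312.
|u₁ - α|² = 1/256.
Ratio = (1/1312) / (1/256) = 8/41.

8/41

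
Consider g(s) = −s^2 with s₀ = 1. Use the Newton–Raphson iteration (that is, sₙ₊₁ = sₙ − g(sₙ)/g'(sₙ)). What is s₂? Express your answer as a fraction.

g'(s) = −2s.
g(1) = −1, g'(1) = −2, so s₁ = 1 − (−1)/(−2) = 1/2.
g(1/2) = −1/4, g'(1/2) = −1, so s₂ = (1/2) − (−1/4)/(−1) = 1/4.

1/4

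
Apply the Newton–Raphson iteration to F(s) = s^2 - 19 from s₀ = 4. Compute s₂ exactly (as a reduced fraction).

F'(s) = 2s.
F(4) = -3, F'(4) = 8, so s₁ = 4 - (-3)/8 = 35/8.
F(35/8) = 9/64, F'(35/8) = 35/4, so s₂ = (35/8) - (9/64)/(35/4) = 2441/560.

2441/560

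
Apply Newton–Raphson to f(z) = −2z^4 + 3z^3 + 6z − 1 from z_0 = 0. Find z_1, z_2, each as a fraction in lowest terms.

f'(z) = −8z^3 + 9z^2 + 6.
f(0) = −1, f'(0) = 6, so z_1 = 0 − (−1)/6 = 1/6.
f(1/6) = 1/81, f'(1/6) = 671/108, so z_2 = (1/6) − (1/81)/(671/108) = 221/1342.

z_1 = 1/6, z_2 = 221/1342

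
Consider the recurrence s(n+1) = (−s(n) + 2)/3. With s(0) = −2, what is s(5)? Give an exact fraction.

s(1) = (−(−2) + 2)/3 = 4/3.
s(2) = (−(4/3) + 2)/3 = 2/9.
s(3) = (−(2/9) + 2)/3 = 16/27.
s(4) = (−(16/27) + 2)/3 = 38/81.
s(5) = (−(38/81) + 2)/3 = 124/243.

124/243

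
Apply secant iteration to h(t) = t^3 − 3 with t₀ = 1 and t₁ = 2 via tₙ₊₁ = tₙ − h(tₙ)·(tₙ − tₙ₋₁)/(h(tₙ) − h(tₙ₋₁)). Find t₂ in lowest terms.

h(1) = −2, h(2) = 5. t₂ = 2 − 5·(2 − 1)/(5 − (−2)) = 9/7.

9/7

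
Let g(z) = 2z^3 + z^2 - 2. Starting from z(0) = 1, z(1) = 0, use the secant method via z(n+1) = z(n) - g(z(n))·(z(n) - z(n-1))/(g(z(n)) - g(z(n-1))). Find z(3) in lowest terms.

g(1) = 1, g(0) = -2. z(2) = 0 - (-2)·(0 - 1)/((-2) - 1) = 2/3.
g(0) = -2, g(2/3) = -26/27. z(3) = (2/3) - (-26/27)·((2/3) - 0)/((-26/27) - (-2)) = 9/7.

9/7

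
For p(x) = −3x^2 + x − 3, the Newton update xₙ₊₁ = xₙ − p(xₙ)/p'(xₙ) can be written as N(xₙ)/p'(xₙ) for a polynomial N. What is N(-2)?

−9

p'(x) = −6x + 1.
N(x) = x·p'(x) − p(x) = x·(−6x + 1) − (−3x^2 + x − 3) = −3x^2 + 3.
N(-2) = −9.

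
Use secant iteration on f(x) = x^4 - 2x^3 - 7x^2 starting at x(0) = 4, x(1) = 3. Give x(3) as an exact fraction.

f(4) = 16, f(3) = -36. x(2) = 3 - (-36)·(3 - 4)/((-36) - 16) = 48/13.
f(3) = -36, f(48/13) = -292608/28561. x(3) = (48/13) - (-292608/28561)·((48/13) - 3)/((-292608/28561) - (-36)) = 27024/6811.

27024/6811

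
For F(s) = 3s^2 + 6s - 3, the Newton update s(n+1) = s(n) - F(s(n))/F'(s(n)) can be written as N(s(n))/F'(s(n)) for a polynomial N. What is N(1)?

6

F'(s) = 6s + 6.
N(s) = s·F'(s) - F(s) = s·(6s + 6) - (3s^2 + 6s - 3) = 3s^2 + 3.
N(1) = 6.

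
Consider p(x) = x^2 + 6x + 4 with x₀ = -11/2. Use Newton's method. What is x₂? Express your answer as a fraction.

p'(x) = 2x + 6.
p(-11/2) = 5/4, p'(-11/2) = -5, so x₁ = (-11/2) - (5/4)/(-5) = -21/4.
p(-21/4) = 1/16, p'(-21/4) = -9/2, so x₂ = (-21/4) - (1/16)/(-9/2) = -377/72.

-377/72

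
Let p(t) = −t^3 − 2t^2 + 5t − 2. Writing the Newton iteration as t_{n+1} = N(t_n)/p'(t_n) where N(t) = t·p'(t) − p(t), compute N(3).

p'(t) = −3t^2 − 4t + 5.
N(t) = t·p'(t) − p(t) = t·(−3t^2 − 4t + 5) − (−t^3 − 2t^2 + 5t − 2) = −2t^3 − 2t^2 + 2.
N(3) = −70.

−70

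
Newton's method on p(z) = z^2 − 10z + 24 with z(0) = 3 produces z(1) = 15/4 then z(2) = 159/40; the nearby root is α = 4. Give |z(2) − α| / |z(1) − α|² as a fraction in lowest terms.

z(1) − α = 15/4 − 4 = −1/4, so |z(1) − α| = 1/4.
z(2) − α = 159/40 − 4 = −1/40, so |z(2) − α| = 1/40.
|z(1) − α|² = 1/16.
Ratio = (1/40) / (1/16) = 2/5.

2/5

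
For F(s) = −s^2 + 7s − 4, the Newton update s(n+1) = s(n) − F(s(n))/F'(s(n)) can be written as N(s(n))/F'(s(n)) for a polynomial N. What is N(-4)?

F'(s) = −2s + 7.
N(s) = s·F'(s) − F(s) = s·(−2s + 7) − (−s^2 + 7s − 4) = −s^2 + 4.
N(-4) = −12.

−12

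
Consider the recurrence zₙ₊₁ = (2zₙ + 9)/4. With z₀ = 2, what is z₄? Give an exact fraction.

z₁ = (2·2 + 9)/4 = 13/4.
z₂ = (2·(13/4) + 9)/4 = 31/8.
z₃ = (2·(31/8) + 9)/4 = 67/16.
z₄ = (2·(67/16) + 9)/4 = 139/32.

139/32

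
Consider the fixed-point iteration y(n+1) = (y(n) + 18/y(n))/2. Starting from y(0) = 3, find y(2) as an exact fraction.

17/4

y(1) = (3 + 18/3)/2 = 9/2.
y(2) = (9/2 + 18/(9/2))/2 = 17/4.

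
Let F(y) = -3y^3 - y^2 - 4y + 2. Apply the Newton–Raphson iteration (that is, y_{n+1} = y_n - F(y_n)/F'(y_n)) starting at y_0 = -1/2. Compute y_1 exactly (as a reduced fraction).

F'(y) = -9y^2 - 2y - 4.
F(-1/2) = 33/8, F'(-1/2) = -21/4, so y_1 = (-1/2) - (33/8)/(-21/4) = 2/7.

2/7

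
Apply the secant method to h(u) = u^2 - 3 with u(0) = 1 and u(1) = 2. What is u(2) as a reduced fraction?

5/3

h(1) = -2, h(2) = 1. u(2) = 2 - 1·(2 - 1)/(1 - (-2)) = 5/3.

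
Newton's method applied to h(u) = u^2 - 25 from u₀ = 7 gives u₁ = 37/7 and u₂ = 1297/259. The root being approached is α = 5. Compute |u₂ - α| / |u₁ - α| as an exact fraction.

u₁ - α = 37/7 - 5 = 2/7, so |u₁ - α| = 2/7.
u₂ - α = 1297/259 - 5 = 2/259, so |u₂ - α| = 2/259.
Ratio = (2/259) / (2/7) = 1/37.

1/37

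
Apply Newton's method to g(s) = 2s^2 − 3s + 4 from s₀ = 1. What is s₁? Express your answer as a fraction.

g'(s) = 4s − 3.
g(1) = 3, g'(1) = 1, so s₁ = 1 − 3/1 = −2.

−2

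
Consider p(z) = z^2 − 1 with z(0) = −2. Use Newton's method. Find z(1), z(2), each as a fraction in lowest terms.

p'(z) = 2z.
p(−2) = 3, p'(−2) = −4, so z(1) = (−2) − 3/(−4) = −5/4.
p(−5/4) = 9/16, p'(−5/4) = −5/2, so z(2) = (−5/4) − (9/16)/(−5/2) = −41/40.

z(1) = −5/4, z(2) = −41/40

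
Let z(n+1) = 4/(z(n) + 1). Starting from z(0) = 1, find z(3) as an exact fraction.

12/7

z(1) = 4/(1 + 1) = 2.
z(2) = 4/(2 + 1) = 4/3.
z(3) = 4/(4/3 + 1) = 12/7.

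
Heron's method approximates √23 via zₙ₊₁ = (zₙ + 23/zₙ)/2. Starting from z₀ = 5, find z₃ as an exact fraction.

2649601/552480

z₁ = (5 + 23/5)/2 = 24/5.
z₂ = (24/5 + 23/(24/5))/2 = 1151/240.
z₃ = (1151/240 + 23/(1151/240))/2 = 2649601/552480.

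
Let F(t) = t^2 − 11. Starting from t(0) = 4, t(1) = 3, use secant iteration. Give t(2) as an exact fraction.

F(4) = 5, F(3) = −2. t(2) = 3 − (−2)·(3 − 4)/((−2) − 5) = 23/7.

23/7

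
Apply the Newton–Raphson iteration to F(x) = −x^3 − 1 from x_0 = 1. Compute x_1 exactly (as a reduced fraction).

F'(x) = −3x^2.
F(1) = −2, F'(1) = −3, so x_1 = 1 − (−2)/(−3) = 1/3.

1/3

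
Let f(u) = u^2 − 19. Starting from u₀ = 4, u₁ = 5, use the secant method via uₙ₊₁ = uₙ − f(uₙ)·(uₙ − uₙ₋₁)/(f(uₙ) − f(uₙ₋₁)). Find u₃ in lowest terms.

f(4) = −3, f(5) = 6. u₂ = 5 − 6·(5 − 4)/(6 − (−3)) = 13/3.
f(5) = 6, f(13/3) = −2/9. u₃ = (13/3) − (−2/9)·((13/3) − 5)/((−2/9) − 6) = 61/14.

61/14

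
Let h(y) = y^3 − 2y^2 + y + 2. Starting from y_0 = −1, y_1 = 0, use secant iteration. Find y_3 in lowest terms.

h(−1) = −2, h(0) = 2. y_2 = 0 − 2·(0 − (−1))/(2 − (−2)) = −1/2.
h(0) = 2, h(−1/2) = 7/8. y_3 = (−1/2) − (7/8)·((−1/2) − 0)/((7/8) − 2) = −8/9.

−8/9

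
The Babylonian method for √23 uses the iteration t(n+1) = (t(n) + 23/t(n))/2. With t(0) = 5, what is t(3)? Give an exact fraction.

t(1) = (5 + 23/5)/2 = 24/5.
t(2) = (24/5 + 23/(24/5))/2 = 1151/240.
t(3) = (1151/240 + 23/(1151/240))/2 = 2649601/552480.

2649601/552480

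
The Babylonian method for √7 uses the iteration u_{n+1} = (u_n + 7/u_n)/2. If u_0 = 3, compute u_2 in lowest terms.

127/48

u_1 = (3 + 7/3)/2 = 8/3.
u_2 = (8/3 + 7/(8/3))/2 = 127/48.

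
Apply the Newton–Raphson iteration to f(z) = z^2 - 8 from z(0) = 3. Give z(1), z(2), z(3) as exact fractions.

z(1) = 17/6, z(2) = 577/204, z(3) = 665857/235416

f'(z) = 2z.
f(3) = 1, f'(3) = 6, so z(1) = 3 - 1/6 = 17/6.
f(17/6) = 1/36, f'(17/6) = 17/3, so z(2) = (17/6) - (1/36)/(17/3) = 577/204.
f(577/204) = 1/41616, f'(577/204) = 577/102, so z(3) = (577/204) - (1/41616)/(577/102) = 665857/235416.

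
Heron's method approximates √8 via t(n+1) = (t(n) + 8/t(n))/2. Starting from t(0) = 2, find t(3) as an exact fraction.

577/204

t(1) = (2 + 8/2)/2 = 3.
t(2) = (3 + 8/3)/2 = 17/6.
t(3) = (17/6 + 8/(17/6))/2 = 577/204.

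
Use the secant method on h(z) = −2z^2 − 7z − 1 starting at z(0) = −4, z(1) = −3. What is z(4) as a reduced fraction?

h(−4) = −5, h(−3) = 2. z(2) = (−3) − 2·((−3) − (−4))/(2 − (−5)) = −23/7.
h(−3) = 2, h(−23/7) = 20/49. z(3) = (−23/7) − (20/49)·((−23/7) − (−3))/((20/49) − 2) = −131/39.
h(−23/7) = 20/49, h(−131/39) = −80/1521. z(4) = (−131/39) − (−80/1521)·((−131/39) − (−23/7))/((−80/1521) − (20/49)) = −5753/1717.

−5753/1717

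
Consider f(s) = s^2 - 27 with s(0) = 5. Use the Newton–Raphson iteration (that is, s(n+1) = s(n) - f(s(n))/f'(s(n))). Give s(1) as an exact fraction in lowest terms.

26/5

f'(s) = 2s.
f(5) = -2, f'(5) = 10, so s(1) = 5 - (-2)/10 = 26/5.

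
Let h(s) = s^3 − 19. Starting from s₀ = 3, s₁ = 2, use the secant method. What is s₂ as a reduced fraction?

h(3) = 8, h(2) = −11. s₂ = 2 − (−11)·(2 − 3)/((−11) − 8) = 49/19.

49/19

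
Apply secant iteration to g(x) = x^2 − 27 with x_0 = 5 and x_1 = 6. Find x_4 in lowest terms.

1351/260

g(5) = −2, g(6) = 9. x_2 = 6 − 9·(6 − 5)/(9 − (−2)) = 57/11.
g(6) = 9, g(57/11) = −18/121. x_3 = (57/11) − (−18/121)·((57/11) − 6)/((−18/121) − 9) = 213/41.
g(57/11) = −18/121, g(213/41) = −18/1681. x_4 = (213/41) − (−18/1681)·((213/41) − (57/11))/((−18/1681) − (−18/121)) = 1351/260.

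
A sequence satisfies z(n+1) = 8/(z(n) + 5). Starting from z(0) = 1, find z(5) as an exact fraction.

5976/4687

z(1) = 8/(1 + 5) = 4/3.
z(2) = 8/(4/3 + 5) = 24/19.
z(3) = 8/(24/19 + 5) = 152/119.
z(4) = 8/(152/119 + 5) = 952/747.
z(5) = 8/(952/747 + 5) = 5976/4687.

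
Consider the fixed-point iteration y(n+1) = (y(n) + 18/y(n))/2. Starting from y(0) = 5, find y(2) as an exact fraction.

y(1) = (5 + 18/5)/2 = 43/10.
y(2) = (43/10 + 18/(43/10))/2 = 3649/860.

3649/860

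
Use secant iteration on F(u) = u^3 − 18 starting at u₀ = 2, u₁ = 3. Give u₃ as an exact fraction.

2402/921

F(2) = −10, F(3) = 9. u₂ = 3 − 9·(3 − 2)/(9 − (−10)) = 48/19.
F(3) = 9, F(48/19) = −12870/6859. u₃ = (48/19) − (−12870/6859)·((48/19) − 3)/((−12870/6859) − 9) = 2402/921.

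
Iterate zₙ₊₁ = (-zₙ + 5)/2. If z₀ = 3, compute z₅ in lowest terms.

13/8

z₁ = (-3 + 5)/2 = 1.
z₂ = (-1 + 5)/2 = 2.
z₃ = (-2 + 5)/2 = 3/2.
z₄ = (-(3/2) + 5)/2 = 7/4.
z₅ = (-(7/4) + 5)/2 = 13/8.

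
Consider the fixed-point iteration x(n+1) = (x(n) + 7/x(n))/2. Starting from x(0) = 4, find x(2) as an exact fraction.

x(1) = (4 + 7/4)/2 = 23/8.
x(2) = (23/8 + 7/(23/8))/2 = 977/368.

977/368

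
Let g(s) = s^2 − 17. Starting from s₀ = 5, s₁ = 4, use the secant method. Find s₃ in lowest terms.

g(5) = 8, g(4) = −1. s₂ = 4 − (−1)·(4 − 5)/((−1) − 8) = 37/9.
g(4) = −1, g(37/9) = −8/81. s₃ = (37/9) − (−8/81)·((37/9) − 4)/((−8/81) − (−1)) = 301/73.

301/73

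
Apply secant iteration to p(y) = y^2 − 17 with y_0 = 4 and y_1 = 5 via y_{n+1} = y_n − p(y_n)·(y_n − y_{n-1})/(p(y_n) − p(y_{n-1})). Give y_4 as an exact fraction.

p(4) = −1, p(5) = 8. y_2 = 5 − 8·(5 − 4)/(8 − (−1)) = 37/9.
p(5) = 8, p(37/9) = −8/81. y_3 = (37/9) − (−8/81)·((37/9) − 5)/((−8/81) − 8) = 169/41.
p(37/9) = −8/81, p(169/41) = −16/1681. y_4 = (169/41) − (−16/1681)·((169/41) − (37/9))/((−16/1681) − (−8/81)) = 6263/1519.

6263/1519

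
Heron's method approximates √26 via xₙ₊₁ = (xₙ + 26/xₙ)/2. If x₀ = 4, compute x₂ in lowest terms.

857/168

x₁ = (4 + 26/4)/2 = 21/4.
x₂ = (21/4 + 26/(21/4))/2 = 857/168.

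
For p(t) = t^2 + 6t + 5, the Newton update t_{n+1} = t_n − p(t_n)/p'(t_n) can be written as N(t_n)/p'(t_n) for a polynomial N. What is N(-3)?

p'(t) = 2t + 6.
N(t) = t·p'(t) − p(t) = t·(2t + 6) − (t^2 + 6t + 5) = t^2 − 5.
N(-3) = 4.

4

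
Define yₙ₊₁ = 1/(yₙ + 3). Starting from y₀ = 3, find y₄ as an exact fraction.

y₁ = 1/(3 + 3) = 1/6.
y₂ = 1/(1/6 + 3) = 6/19.
y₃ = 1/(6/19 + 3) = 19/63.
y₄ = 1/(19/63 + 3) = 63/208.

63/208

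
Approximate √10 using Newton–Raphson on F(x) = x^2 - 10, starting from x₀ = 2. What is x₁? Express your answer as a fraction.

F'(x) = 2x.
F(2) = -6, F'(2) = 4, so x₁ = 2 - (-6)/4 = 7/2.

7/2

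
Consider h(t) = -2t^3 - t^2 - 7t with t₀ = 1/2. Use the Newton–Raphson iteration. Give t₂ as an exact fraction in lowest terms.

h'(t) = -6t^2 - 2t - 7.
h(1/2) = -4, h'(1/2) = -19/2, so t₁ = (1/2) - (-4)/(-19/2) = 3/38.
h(3/38) = -3840/6859, h'(3/38) = -5195/722, so t₂ = (3/38) - (-3840/6859)/(-5195/722) = 45/39482.

45/39482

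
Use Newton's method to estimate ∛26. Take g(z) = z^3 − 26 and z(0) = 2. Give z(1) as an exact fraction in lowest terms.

7/2

g'(z) = 3z^2.
g(2) = −18, g'(2) = 12, so z(1) = 2 − (−18)/12 = 7/2.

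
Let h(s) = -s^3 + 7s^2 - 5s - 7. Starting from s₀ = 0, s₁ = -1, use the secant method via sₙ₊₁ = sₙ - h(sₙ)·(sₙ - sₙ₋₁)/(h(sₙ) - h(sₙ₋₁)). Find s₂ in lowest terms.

-7/13

h(0) = -7, h(-1) = 6. s₂ = (-1) - 6·((-1) - 0)/(6 - (-7)) = -7/13.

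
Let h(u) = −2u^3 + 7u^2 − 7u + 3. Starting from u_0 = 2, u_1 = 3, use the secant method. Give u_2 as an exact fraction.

21/10

h(2) = 1, h(3) = −9. u_2 = 3 − (−9)·(3 − 2)/((−9) − 1) = 21/10.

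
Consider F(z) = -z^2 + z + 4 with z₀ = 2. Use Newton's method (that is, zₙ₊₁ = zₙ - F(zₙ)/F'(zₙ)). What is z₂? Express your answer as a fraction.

F'(z) = -2z + 1.
F(2) = 2, F'(2) = -3, so z₁ = 2 - 2/(-3) = 8/3.
F(8/3) = -4/9, F'(8/3) = -13/3, so z₂ = (8/3) - (-4/9)/(-13/3) = 100/39.

100/39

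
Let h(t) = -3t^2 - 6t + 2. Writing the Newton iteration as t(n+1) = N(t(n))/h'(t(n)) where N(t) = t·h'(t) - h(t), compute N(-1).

-5

h'(t) = -6t - 6.
N(t) = t·h'(t) - h(t) = t·(-6t - 6) - (-3t^2 - 6t + 2) = -3t^2 - 2.
N(-1) = -5.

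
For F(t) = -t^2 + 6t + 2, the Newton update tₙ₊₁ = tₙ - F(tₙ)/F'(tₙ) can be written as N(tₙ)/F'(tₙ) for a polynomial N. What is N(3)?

F'(t) = -2t + 6.
N(t) = t·F'(t) - F(t) = t·(-2t + 6) - (-t^2 + 6t + 2) = -t^2 - 2.
N(3) = -11.

-11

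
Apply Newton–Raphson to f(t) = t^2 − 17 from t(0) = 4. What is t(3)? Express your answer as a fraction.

9478657/2298912

f'(t) = 2t.
f(4) = −1, f'(4) = 8, so t(1) = 4 − (−1)/8 = 33/8.
f(33/8) = 1/64, f'(33/8) = 33/4, so t(2) = (33/8) − (1/64)/(33/4) = 2177/528.
f(2177/528) = 1/278784, f'(2177/528) = 2177/264, so t(3) = (2177/528) − (1/278784)/(2177/264) = 9478657/2298912.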